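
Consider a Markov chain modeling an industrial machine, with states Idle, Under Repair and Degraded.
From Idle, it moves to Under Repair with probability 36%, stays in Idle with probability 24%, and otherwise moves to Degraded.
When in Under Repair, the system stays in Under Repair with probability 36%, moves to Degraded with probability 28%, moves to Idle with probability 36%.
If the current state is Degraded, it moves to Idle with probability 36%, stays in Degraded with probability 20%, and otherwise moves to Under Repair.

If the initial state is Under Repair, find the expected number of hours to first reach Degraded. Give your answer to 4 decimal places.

3.1390

Let t(s) be the expected number of hours to first reach Degraded from state s, with t(Degraded) = 0. Conditioning on the first hour:
t(Idle) = 1 + 0.24·t(Idle) + 0.36·t(Under Repair)
t(Under Repair) = 1 + 0.36·t(Idle) + 0.36·t(Under Repair)
Solving: t(Idle) = 2.8027, t(Under Repair) = 3.1390.
Expected hours from Under Repair to Degraded: 3.1390.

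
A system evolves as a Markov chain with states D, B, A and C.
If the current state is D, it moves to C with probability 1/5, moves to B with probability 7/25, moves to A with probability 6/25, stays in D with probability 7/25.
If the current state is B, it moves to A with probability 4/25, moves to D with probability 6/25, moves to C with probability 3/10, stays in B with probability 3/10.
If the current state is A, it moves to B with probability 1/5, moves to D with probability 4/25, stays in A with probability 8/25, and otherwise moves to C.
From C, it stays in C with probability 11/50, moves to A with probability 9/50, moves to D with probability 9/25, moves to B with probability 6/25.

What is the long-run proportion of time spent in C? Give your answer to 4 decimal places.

0.2575

Let the stationary distribution be π with π = πP and π_1 + π_2 + π_3 + π_4 = 1.
π_1 = 0.28·π_1 + 0.24·π_2 + 0.16·π_3 + 0.36·π_4
π_2 = 0.28·π_1 + 0.3·π_2 + 0.2·π_3 + 0.24·π_4
π_3 = 0.24·π_1 + 0.16·π_2 + 0.32·π_3 + 0.18·π_4
Solving with the normalization constraint gives π = (0.2637, 0.2571, 0.2217, 0.2575).
So the stationary probability of C is 0.2575.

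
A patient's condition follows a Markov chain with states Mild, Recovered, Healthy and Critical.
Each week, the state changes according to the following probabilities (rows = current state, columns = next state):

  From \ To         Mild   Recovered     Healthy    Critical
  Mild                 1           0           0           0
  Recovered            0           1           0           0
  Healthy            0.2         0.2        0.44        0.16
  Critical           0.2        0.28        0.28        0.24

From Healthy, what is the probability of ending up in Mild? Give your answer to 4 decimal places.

Let h(s) be the probability of absorption at Mild starting from transient state s. Then h(Mild) = 1 and h(Recovered) = 0. By first-step analysis:
h(Healthy) = 0.2·1 + 0.2·0 + 0.44·h(Healthy) + 0.16·h(Critical)
h(Critical) = 0.2·1 + 0.28·0 + 0.28·h(Healthy) + 0.24·h(Critical)
Solving: h(Healthy) = 0.4832, h(Critical) = 0.4412.
Starting from Healthy, the probability is 0.4832.

0.4832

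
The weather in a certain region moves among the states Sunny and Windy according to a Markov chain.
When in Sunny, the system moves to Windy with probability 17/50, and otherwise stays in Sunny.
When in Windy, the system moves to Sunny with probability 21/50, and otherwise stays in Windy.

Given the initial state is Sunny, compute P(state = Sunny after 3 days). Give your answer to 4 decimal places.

Propagate the distribution vector 3 days from Sunny.
After 0 days: (1.0000, 0.0000)
After 1 day: (0.6600, 0.3400)
After 2 days: (0.5784, 0.4216)
After 3 days: (0.5588, 0.4412)
P(in Sunny after 3 days) = 0.5588

0.5588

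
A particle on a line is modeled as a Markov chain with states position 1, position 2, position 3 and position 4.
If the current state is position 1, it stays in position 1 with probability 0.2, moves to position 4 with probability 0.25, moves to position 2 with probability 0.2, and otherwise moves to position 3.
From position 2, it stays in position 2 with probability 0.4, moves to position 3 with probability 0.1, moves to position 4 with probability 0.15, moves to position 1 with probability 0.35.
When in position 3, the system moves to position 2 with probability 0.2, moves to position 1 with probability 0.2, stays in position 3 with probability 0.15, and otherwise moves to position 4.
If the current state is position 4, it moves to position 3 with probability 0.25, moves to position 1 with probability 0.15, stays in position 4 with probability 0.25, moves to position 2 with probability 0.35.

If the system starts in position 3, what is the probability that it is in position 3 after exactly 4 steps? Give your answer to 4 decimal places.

Propagate the distribution vector 4 steps from position 3.
After 0 steps: (0.0000, 0.0000, 1.0000, 0.0000)
After 1 step: (0.2000, 0.2000, 0.1500, 0.4500)
After 2 steps: (0.2075, 0.3075, 0.2250, 0.2600)
After 3 steps: (0.2331, 0.3005, 0.2021, 0.2643)
After 4 steps: (0.2319, 0.2997, 0.2080, 0.2604)
P(in position 3 after 4 steps) = 0.2080

0.2080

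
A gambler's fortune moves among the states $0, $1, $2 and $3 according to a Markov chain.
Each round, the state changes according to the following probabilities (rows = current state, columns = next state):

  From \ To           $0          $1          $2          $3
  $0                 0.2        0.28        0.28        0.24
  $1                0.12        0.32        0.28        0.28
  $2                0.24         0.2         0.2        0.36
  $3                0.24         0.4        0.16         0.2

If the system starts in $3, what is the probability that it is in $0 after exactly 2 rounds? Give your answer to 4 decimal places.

Propagate the distribution vector 2 rounds from $3.
After 0 rounds: (0.0000, 0.0000, 0.0000, 1.0000)
After 1 round: (0.2400, 0.4000, 0.1600, 0.2000)
After 2 rounds: (0.1824, 0.3072, 0.2432, 0.2672)
P(in $0 after 2 rounds) = 0.1824

0.1824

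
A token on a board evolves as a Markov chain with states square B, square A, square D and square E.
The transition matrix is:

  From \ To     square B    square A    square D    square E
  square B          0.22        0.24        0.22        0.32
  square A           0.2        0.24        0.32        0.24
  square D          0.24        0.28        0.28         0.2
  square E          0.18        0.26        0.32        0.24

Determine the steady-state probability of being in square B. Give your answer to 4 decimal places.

0.2108

Let the stationary distribution be π with π = πP and π_1 + π_2 + π_3 + π_4 = 1.
π_1 = 0.22·π_1 + 0.2·π_2 + 0.24·π_3 + 0.18·π_4
π_2 = 0.24·π_1 + 0.24·π_2 + 0.28·π_3 + 0.26·π_4
π_3 = 0.22·π_1 + 0.32·π_2 + 0.28·π_3 + 0.32·π_4
Solving with the normalization constraint gives π = (0.2108, 0.2564, 0.2874, 0.2454).
So the stationary probability of square B is 0.2108.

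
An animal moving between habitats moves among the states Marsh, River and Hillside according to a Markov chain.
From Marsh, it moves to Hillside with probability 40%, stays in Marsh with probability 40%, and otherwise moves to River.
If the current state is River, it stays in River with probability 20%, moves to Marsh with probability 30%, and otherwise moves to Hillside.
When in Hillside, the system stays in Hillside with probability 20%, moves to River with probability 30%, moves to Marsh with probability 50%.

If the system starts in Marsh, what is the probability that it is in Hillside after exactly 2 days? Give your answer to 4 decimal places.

Sum over the intermediate state after 1 day:
P = P(Marsh→Marsh)·P(Marsh→Hillside) + P(Marsh→River)·P(River→Hillside) + P(Marsh→Hillside)·P(Hillside→Hillside)
  = 0.4×0.4 + 0.2×0.5 + 0.4×0.2
  = 0.1600 + 0.1000 + 0.0800 = 0.3400

0.3400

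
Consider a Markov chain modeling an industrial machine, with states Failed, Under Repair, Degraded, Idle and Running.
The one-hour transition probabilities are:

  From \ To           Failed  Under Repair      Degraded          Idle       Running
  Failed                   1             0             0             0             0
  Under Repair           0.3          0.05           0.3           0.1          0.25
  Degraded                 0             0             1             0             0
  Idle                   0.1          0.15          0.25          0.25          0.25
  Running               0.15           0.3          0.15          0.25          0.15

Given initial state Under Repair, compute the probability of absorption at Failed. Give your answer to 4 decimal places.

0.4760

Let h(s) be the probability of absorption at Failed starting from transient state s. Then h(Failed) = 1 and h(Degraded) = 0. By first-step analysis:
h(Under Repair) = 0.3·1 + 0.05·h(Under Repair) + 0.3·0 + 0.1·h(Idle) + 0.25·h(Running)
h(Idle) = 0.1·1 + 0.15·h(Under Repair) + 0.25·0 + 0.25·h(Idle) + 0.25·h(Running)
h(Running) = 0.15·1 + 0.3·h(Under Repair) + 0.15·0 + 0.25·h(Idle) + 0.15·h(Running)
Solving: h(Under Repair) = 0.4760, h(Idle) = 0.3807, h(Running) = 0.4564.
Starting from Under Repair, the probability is 0.4760.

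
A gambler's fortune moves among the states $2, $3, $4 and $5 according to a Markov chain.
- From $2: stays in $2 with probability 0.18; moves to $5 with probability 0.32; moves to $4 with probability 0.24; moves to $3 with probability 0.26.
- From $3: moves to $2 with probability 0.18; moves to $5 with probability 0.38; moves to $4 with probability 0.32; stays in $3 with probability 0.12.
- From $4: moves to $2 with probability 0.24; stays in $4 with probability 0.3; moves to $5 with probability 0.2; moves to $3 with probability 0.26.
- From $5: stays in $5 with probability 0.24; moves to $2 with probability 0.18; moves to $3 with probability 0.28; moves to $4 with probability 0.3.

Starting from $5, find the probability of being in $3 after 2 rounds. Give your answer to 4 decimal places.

0.2256

Propagate the distribution vector 2 rounds from $5.
After 0 rounds: (0.0000, 0.0000, 0.0000, 1.0000)
After 1 round: (0.1800, 0.2800, 0.3000, 0.2400)
After 2 rounds: (0.1980, 0.2256, 0.2948, 0.2816)
P(in $3 after 2 rounds) = 0.2256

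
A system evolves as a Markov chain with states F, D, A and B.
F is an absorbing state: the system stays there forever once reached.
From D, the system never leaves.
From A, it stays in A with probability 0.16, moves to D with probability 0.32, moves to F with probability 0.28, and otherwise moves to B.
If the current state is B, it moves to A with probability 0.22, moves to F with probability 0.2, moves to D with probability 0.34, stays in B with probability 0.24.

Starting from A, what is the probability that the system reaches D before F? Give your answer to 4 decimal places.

0.5546

Let h(s) be the probability of absorption at D starting from transient state s. Then h(D) = 1 and h(F) = 0. By first-step analysis:
h(A) = 0.28·0 + 0.32·1 + 0.16·h(A) + 0.24·h(B)
h(B) = 0.2·0 + 0.34·1 + 0.22·h(A) + 0.24·h(B)
Solving: h(A) = 0.5546, h(B) = 0.6079.
Starting from A, the probability is 0.5546.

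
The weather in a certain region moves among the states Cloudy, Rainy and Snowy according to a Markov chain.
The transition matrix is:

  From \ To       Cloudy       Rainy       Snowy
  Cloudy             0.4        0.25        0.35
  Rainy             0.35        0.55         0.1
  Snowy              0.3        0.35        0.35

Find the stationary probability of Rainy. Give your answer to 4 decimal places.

0.3931

Let the stationary distribution be π with π = πP and π_1 + π_2 + π_3 = 1.
π_1 = 0.4·π_1 + 0.35·π_2 + 0.3·π_3
π_2 = 0.25·π_1 + 0.55·π_2 + 0.35·π_3
Solving with the normalization constraint gives π = (0.3552, 0.3931, 0.2517).
So the stationary probability of Rainy is 0.3931.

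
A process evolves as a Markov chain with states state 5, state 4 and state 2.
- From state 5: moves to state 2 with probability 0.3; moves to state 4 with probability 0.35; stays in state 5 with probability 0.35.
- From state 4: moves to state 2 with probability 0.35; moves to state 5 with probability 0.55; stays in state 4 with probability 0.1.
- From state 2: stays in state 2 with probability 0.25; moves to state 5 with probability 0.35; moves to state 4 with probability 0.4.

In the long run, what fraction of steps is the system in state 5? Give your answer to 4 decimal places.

Let the stationary distribution be π with π = πP and π_1 + π_2 + π_3 = 1.
π_1 = 0.35·π_1 + 0.55·π_2 + 0.35·π_3
π_2 = 0.35·π_1 + 0.1·π_2 + 0.4·π_3
Solving with the normalization constraint gives π = (0.4084, 0.2920, 0.2996).
So the stationary probability of state 5 is 0.4084.

0.4084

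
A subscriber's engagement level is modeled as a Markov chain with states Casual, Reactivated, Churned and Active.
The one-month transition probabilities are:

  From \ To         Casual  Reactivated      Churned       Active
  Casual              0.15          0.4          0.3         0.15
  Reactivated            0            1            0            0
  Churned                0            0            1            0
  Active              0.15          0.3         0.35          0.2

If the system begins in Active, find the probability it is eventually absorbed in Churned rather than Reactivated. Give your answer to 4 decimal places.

Let h(s) be the probability of absorption at Churned starting from transient state s. Then h(Churned) = 1 and h(Reactivated) = 0. By first-step analysis:
h(Casual) = 0.15·h(Casual) + 0.4·0 + 0.3·1 + 0.15·h(Active)
h(Active) = 0.15·h(Casual) + 0.3·0 + 0.35·1 + 0.2·h(Active)
Solving: h(Casual) = 0.4449, h(Active) = 0.5209.
Starting from Active, the probability is 0.5209.

0.5209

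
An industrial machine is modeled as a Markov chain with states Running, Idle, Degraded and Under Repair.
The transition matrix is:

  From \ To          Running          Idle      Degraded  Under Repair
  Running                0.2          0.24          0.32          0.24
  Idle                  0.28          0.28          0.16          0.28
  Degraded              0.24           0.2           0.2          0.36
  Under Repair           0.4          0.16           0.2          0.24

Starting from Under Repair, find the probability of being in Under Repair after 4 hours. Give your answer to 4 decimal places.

0.2755

Propagate the distribution vector 4 hours from Under Repair.
After 0 hours: (0.0000, 0.0000, 0.0000, 1.0000)
After 1 hour: (0.4000, 0.1600, 0.2000, 0.2400)
After 2 hours: (0.2688, 0.2192, 0.2416, 0.2704)
After 3 hours: (0.2813, 0.2175, 0.2235, 0.2778)
After 4 hours: (0.2819, 0.2175, 0.2251, 0.2755)
P(in Under Repair after 4 hours) = 0.2755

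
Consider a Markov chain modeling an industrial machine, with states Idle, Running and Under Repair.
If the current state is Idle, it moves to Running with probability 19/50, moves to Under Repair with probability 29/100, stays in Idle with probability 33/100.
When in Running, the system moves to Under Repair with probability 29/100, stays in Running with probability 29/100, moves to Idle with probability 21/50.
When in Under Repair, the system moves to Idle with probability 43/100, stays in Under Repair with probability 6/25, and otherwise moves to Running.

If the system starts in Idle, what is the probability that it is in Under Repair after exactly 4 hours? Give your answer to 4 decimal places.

Propagate the distribution vector 4 hours from Idle.
After 0 hours: (1.0000, 0.0000, 0.0000)
After 1 hour: (0.3300, 0.3800, 0.2900)
After 2 hours: (0.3932, 0.3313, 0.2755)
After 3 hours: (0.3874, 0.3364, 0.2762)
After 4 hours: (0.3879, 0.3359, 0.2762)
P(in Under Repair after 4 hours) = 0.2762

0.2762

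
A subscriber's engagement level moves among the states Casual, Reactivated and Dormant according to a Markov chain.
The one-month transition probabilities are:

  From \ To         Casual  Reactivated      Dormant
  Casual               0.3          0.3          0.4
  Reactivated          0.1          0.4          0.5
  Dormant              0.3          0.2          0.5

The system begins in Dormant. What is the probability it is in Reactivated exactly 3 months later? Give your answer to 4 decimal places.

0.2800

Propagate the distribution vector 3 months from Dormant.
After 0 months: (0.0000, 0.0000, 1.0000)
After 1 month: (0.3000, 0.2000, 0.5000)
After 2 months: (0.2600, 0.2700, 0.4700)
After 3 months: (0.2460, 0.2800, 0.4740)
P(in Reactivated after 3 months) = 0.2800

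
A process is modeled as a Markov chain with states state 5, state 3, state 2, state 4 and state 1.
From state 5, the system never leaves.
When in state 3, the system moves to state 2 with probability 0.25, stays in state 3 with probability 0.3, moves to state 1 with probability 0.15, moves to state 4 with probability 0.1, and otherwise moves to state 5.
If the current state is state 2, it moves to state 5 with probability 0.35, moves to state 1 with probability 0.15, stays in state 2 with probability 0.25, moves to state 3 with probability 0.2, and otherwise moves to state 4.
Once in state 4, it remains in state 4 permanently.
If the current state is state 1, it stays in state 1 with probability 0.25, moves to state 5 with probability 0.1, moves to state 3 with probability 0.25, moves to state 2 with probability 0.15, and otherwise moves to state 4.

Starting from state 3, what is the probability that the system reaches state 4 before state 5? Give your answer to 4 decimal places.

Let h(s) be the probability of absorption at state 4 starting from transient state s. Then h(state 4) = 1 and h(state 5) = 0. By first-step analysis:
h(state 3) = 0.2·0 + 0.3·h(state 3) + 0.25·h(state 2) + 0.1·1 + 0.15·h(state 1)
h(state 2) = 0.35·0 + 0.2·h(state 3) + 0.25·h(state 2) + 0.05·1 + 0.15·h(state 1)
h(state 1) = 0.1·0 + 0.25·h(state 3) + 0.15·h(state 2) + 0.25·1 + 0.25·h(state 1)
Solving: h(state 3) = 0.3417, h(state 2) = 0.2575, h(state 1) = 0.4987.
Starting from state 3, the probability is 0.3417.

0.3417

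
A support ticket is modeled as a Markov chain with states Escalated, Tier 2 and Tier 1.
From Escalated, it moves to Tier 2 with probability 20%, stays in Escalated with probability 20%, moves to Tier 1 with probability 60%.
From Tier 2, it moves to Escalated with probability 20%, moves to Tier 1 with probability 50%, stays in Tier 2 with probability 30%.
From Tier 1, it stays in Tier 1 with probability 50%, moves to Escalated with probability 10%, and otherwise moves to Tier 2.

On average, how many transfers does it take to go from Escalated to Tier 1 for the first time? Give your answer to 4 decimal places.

1.7308

Let t(s) be the expected number of transfers to first reach Tier 1 from state s, with t(Tier 1) = 0. Conditioning on the first transfer:
t(Escalated) = 1 + 0.2·t(Escalated) + 0.2·t(Tier 2)
t(Tier 2) = 1 + 0.2·t(Escalated) + 0.3·t(Tier 2)
Solving: t(Escalated) = 1.7308, t(Tier 2) = 1.9231.
Expected transfers from Escalated to Tier 1: 1.7308.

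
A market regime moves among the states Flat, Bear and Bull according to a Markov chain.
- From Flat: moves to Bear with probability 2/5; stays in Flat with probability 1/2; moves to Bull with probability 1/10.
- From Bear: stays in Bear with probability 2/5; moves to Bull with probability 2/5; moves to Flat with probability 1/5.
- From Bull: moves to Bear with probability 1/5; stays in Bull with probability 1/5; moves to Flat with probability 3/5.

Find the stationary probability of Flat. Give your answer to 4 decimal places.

0.4167

Let the stationary distribution be π with π = πP and π_1 + π_2 + π_3 = 1.
π_1 = 0.5·π_1 + 0.2·π_2 + 0.6·π_3
π_2 = 0.4·π_1 + 0.4·π_2 + 0.2·π_3
Solving with the normalization constraint gives π = (0.4167, 0.3542, 0.2292).
So the stationary probability of Flat is 0.4167.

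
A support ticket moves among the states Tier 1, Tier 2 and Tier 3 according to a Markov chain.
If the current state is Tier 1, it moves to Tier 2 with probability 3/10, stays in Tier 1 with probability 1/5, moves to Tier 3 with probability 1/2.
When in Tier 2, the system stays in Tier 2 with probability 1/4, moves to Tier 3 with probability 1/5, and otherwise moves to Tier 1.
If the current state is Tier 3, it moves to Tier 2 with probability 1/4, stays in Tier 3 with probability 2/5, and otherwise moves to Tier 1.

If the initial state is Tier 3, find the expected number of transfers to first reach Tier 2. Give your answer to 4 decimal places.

Let t(s) be the expected number of transfers to first reach Tier 2 from state s, with t(Tier 2) = 0. Conditioning on the first transfer:
t(Tier 1) = 1 + 0.2·t(Tier 1) + 0.5·t(Tier 3)
t(Tier 3) = 1 + 0.35·t(Tier 1) + 0.4·t(Tier 3)
Solving: t(Tier 1) = 3.6066, t(Tier 3) = 3.7705.
Expected transfers from Tier 3 to Tier 2: 3.7705.

3.7705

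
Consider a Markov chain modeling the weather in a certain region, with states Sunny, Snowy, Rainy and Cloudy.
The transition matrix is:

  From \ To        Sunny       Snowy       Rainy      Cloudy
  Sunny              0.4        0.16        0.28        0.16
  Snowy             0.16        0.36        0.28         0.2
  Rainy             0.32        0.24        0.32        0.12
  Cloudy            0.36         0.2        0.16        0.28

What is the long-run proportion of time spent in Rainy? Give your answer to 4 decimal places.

0.2691

Let the stationary distribution be π with π = πP and π_1 + π_2 + π_3 + π_4 = 1.
π_1 = 0.4·π_1 + 0.16·π_2 + 0.32·π_3 + 0.36·π_4
π_2 = 0.16·π_1 + 0.36·π_2 + 0.24·π_3 + 0.2·π_4
π_3 = 0.28·π_1 + 0.28·π_2 + 0.32·π_3 + 0.16·π_4
Solving with the normalization constraint gives π = (0.3146, 0.2359, 0.2691, 0.1803).
So the stationary probability of Rainy is 0.2691.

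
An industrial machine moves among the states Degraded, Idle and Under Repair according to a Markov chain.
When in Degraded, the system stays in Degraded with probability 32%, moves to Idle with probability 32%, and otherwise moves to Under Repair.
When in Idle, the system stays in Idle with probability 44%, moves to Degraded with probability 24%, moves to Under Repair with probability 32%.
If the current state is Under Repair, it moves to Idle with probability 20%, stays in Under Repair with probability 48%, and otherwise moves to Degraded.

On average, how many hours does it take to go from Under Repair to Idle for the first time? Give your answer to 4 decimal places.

4.1946

Let t(s) be the expected number of hours to first reach Idle from state s, with t(Idle) = 0. Conditioning on the first hour:
t(Degraded) = 1 + 0.32·t(Degraded) + 0.36·t(Under Repair)
t(Under Repair) = 1 + 0.32·t(Degraded) + 0.48·t(Under Repair)
Solving: t(Degraded) = 3.6913, t(Under Repair) = 4.1946.
Expected hours from Under Repair to Idle: 4.1946.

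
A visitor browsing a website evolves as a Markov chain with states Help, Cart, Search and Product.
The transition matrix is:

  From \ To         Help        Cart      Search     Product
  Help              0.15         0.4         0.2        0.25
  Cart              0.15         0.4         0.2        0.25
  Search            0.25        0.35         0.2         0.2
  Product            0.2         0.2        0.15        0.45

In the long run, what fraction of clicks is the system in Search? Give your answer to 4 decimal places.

Let the stationary distribution be π with π = πP and π_1 + π_2 + π_3 + π_4 = 1.
π_1 = 0.15·π_1 + 0.15·π_2 + 0.25·π_3 + 0.2·π_4
π_2 = 0.4·π_1 + 0.4·π_2 + 0.35·π_3 + 0.2·π_4
π_3 = 0.2·π_1 + 0.2·π_2 + 0.2·π_3 + 0.15·π_4
Solving with the normalization constraint gives π = (0.1835, 0.3306, 0.1850, 0.3009).
So the stationary probability of Search is 0.1850.

0.1850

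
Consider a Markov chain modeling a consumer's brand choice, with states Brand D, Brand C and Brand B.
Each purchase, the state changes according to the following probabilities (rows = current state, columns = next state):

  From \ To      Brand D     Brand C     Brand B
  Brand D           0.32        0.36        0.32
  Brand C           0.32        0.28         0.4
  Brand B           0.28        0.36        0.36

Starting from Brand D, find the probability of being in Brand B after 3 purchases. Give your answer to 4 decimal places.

0.3610

Propagate the distribution vector 3 purchases from Brand D.
After 0 purchases: (1.0000, 0.0000, 0.0000)
After 1 purchase: (0.3200, 0.3600, 0.3200)
After 2 purchases: (0.3072, 0.3312, 0.3616)
After 3 purchases: (0.3055, 0.3335, 0.3610)
P(in Brand B after 3 purchases) = 0.3610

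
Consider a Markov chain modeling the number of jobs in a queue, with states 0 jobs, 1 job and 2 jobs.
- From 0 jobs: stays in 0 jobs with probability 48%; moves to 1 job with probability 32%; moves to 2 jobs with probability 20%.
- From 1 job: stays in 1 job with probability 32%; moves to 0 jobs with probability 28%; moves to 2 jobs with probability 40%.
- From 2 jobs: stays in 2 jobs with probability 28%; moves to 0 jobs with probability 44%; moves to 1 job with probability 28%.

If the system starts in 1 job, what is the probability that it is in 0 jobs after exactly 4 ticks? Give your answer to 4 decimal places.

Propagate the distribution vector 4 ticks from 1 job.
After 0 ticks: (0.0000, 1.0000, 0.0000)
After 1 tick: (0.2800, 0.3200, 0.4000)
After 2 ticks: (0.4000, 0.3040, 0.2960)
After 3 ticks: (0.4074, 0.3082, 0.2845)
After 4 ticks: (0.4070, 0.3086, 0.2844)
P(in 0 jobs after 4 ticks) = 0.4070

0.4070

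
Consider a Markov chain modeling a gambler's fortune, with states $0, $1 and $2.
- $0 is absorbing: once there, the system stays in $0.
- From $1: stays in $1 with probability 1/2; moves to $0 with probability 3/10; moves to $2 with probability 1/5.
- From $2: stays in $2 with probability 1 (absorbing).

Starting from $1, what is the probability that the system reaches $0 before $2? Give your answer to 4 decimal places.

Let h(s) be the probability of absorption at $0 starting from transient state s. Then h($0) = 1 and h($2) = 0. By first-step analysis:
h($1) = 0.3·1 + 0.5·h($1) + 0.2·0
Solving: h($1) = 0.6000.
Starting from $1, the probability is 0.6000.

0.6000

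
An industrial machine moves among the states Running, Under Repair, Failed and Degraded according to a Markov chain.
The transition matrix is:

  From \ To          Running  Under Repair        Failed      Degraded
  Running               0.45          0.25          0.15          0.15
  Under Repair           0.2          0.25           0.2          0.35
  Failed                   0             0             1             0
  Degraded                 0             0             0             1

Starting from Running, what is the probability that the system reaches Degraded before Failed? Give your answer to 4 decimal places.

0.5517

Let h(s) be the probability of absorption at Degraded starting from transient state s. Then h(Degraded) = 1 and h(Failed) = 0. By first-step analysis:
h(Running) = 0.45·h(Running) + 0.25·h(Under Repair) + 0.15·0 + 0.15·1
h(Under Repair) = 0.2·h(Running) + 0.25·h(Under Repair) + 0.2·0 + 0.35·1
Solving: h(Running) = 0.5517, h(Under Repair) = 0.6138.
Starting from Running, the probability is 0.5517.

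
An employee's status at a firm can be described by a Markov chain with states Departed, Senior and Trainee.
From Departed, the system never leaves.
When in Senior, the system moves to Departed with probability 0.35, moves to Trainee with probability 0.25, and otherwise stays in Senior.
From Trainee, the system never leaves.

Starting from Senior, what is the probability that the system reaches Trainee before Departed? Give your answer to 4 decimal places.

Let h(s) be the probability of absorption at Trainee starting from transient state s. Then h(Trainee) = 1 and h(Departed) = 0. By first-step analysis:
h(Senior) = 0.35·0 + 0.4·h(Senior) + 0.25·1
Solving: h(Senior) = 0.4167.
Starting from Senior, the probability is 0.4167.

0.4167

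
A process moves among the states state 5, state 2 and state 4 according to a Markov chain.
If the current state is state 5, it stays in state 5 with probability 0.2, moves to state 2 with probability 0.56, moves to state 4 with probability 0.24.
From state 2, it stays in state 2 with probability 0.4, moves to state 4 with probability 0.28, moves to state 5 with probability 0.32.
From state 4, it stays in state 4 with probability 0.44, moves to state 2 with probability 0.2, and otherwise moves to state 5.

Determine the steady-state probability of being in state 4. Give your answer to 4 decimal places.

0.3192

Let the stationary distribution be π with π = πP and π_1 + π_2 + π_3 = 1.
π_1 = 0.2·π_1 + 0.32·π_2 + 0.36·π_3
π_2 = 0.56·π_1 + 0.4·π_2 + 0.2·π_3
Solving with the normalization constraint gives π = (0.2971, 0.3837, 0.3192).
So the stationary probability of state 4 is 0.3192.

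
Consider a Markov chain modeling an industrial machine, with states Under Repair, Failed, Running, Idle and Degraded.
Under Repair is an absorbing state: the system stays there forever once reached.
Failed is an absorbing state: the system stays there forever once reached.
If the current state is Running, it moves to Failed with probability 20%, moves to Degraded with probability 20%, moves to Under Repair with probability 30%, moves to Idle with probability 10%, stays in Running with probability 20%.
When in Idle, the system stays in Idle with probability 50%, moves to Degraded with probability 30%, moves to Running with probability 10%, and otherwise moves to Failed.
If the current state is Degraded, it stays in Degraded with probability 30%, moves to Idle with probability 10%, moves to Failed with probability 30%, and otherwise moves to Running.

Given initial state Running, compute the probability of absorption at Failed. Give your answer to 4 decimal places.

Let h(s) be the probability of absorption at Failed starting from transient state s. Then h(Failed) = 1 and h(Under Repair) = 0. By first-step analysis:
h(Running) = 0.3·0 + 0.2·1 + 0.2·h(Running) + 0.1·h(Idle) + 0.2·h(Degraded)
h(Idle) = 0.1·1 + 0.1·h(Running) + 0.5·h(Idle) + 0.3·h(Degraded)
h(Degraded) = 0.3·1 + 0.3·h(Running) + 0.1·h(Idle) + 0.3·h(Degraded)
Solving: h(Running) = 0.5385, h(Idle) = 0.7692, h(Degraded) = 0.7692.
Starting from Running, the probability is 0.5385.

0.5385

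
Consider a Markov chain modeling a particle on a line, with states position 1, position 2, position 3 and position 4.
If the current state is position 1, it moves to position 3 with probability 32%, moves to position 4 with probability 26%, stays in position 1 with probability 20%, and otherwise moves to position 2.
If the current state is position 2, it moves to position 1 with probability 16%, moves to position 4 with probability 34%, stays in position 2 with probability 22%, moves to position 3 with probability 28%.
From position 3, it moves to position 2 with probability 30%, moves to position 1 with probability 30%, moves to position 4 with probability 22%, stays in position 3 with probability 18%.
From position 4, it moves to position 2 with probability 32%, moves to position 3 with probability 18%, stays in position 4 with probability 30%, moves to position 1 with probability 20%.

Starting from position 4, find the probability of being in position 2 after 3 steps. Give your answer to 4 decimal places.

Propagate the distribution vector 3 steps from position 4.
After 0 steps: (0.0000, 0.0000, 0.0000, 1.0000)
After 1 step: (0.2000, 0.3200, 0.1800, 0.3000)
After 2 steps: (0.2052, 0.2644, 0.2400, 0.2904)
After 3 steps: (0.2134, 0.2682, 0.2352, 0.2832)
P(in position 2 after 3 steps) = 0.2682

0.2682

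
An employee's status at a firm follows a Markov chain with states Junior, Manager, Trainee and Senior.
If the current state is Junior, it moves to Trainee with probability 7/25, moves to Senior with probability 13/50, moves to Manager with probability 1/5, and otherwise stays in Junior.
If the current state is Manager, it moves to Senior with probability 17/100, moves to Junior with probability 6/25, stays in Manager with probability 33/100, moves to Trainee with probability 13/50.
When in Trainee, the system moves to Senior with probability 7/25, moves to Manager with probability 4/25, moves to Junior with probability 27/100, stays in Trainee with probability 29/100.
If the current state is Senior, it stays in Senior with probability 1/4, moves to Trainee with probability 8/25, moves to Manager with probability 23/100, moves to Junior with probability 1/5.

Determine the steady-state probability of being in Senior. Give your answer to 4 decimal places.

0.2431

Let the stationary distribution be π with π = πP and π_1 + π_2 + π_3 + π_4 = 1.
π_1 = 0.26·π_1 + 0.24·π_2 + 0.27·π_3 + 0.2·π_4
π_2 = 0.2·π_1 + 0.33·π_2 + 0.16·π_3 + 0.23·π_4
π_3 = 0.28·π_1 + 0.26·π_2 + 0.29·π_3 + 0.32·π_4
Solving with the normalization constraint gives π = (0.2438, 0.2250, 0.2881, 0.2431).
So the stationary probability of Senior is 0.2431.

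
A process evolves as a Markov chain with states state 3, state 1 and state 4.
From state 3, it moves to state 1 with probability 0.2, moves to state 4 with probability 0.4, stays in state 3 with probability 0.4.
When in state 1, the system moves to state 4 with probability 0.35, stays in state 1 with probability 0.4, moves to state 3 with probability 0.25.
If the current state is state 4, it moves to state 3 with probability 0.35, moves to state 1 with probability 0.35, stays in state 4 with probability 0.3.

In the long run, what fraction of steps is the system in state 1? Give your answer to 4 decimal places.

0.3155

Let the stationary distribution be π with π = πP and π_1 + π_2 + π_3 = 1.
π_1 = 0.4·π_1 + 0.25·π_2 + 0.35·π_3
π_2 = 0.2·π_1 + 0.4·π_2 + 0.35·π_3
Solving with the normalization constraint gives π = (0.3352, 0.3155, 0.3493).
So the stationary probability of state 1 is 0.3155.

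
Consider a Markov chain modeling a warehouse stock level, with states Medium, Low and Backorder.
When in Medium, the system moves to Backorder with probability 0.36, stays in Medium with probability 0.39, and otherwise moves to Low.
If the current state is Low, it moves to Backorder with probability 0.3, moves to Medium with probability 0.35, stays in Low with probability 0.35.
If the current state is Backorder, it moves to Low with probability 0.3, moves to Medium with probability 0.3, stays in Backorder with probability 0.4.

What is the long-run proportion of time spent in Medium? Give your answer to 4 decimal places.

Let the stationary distribution be π with π = πP and π_1 + π_2 + π_3 = 1.
π_1 = 0.39·π_1 + 0.35·π_2 + 0.3·π_3
π_2 = 0.25·π_1 + 0.35·π_2 + 0.3·π_3
Solving with the normalization constraint gives π = (0.3460, 0.2976, 0.3564).
So the stationary probability of Medium is 0.3460.

0.3460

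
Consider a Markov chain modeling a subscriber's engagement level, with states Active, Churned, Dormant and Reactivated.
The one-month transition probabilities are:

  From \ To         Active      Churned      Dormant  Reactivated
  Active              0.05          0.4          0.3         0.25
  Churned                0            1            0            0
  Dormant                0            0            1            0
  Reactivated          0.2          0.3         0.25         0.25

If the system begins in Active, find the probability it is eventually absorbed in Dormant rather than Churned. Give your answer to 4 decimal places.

0.4340

Let h(s) be the probability of absorption at Dormant starting from transient state s. Then h(Dormant) = 1 and h(Churned) = 0. By first-step analysis:
h(Active) = 0.05·h(Active) + 0.4·0 + 0.3·1 + 0.25·h(Reactivated)
h(Reactivated) = 0.2·h(Active) + 0.3·0 + 0.25·1 + 0.25·h(Reactivated)
Solving: h(Active) = 0.4340, h(Reactivated) = 0.4491.
Starting from Active, the probability is 0.4340.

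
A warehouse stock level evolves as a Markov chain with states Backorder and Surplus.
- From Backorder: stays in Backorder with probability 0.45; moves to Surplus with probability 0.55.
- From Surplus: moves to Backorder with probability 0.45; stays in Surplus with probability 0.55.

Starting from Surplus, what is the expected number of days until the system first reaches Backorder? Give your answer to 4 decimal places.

2.2222

Let t(s) be the expected number of days to first reach Backorder from state s, with t(Backorder) = 0. Conditioning on the first day:
t(Surplus) = 1 + 0.55·t(Surplus)
Solving: t(Surplus) = 2.2222.
Expected days from Surplus to Backorder: 2.2222.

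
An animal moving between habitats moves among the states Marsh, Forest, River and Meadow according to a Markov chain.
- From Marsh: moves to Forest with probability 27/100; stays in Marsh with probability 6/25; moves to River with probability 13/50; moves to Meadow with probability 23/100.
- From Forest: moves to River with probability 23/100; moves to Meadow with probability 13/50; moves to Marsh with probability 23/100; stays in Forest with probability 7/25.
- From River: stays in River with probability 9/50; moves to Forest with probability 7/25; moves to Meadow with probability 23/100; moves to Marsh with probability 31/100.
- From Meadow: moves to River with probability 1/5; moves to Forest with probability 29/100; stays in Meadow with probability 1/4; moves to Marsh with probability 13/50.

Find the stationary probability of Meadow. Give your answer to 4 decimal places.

Let the stationary distribution be π with π = πP and π_1 + π_2 + π_3 + π_4 = 1.
π_1 = 0.24·π_1 + 0.23·π_2 + 0.31·π_3 + 0.26·π_4
π_2 = 0.27·π_1 + 0.28·π_2 + 0.28·π_3 + 0.29·π_4
π_3 = 0.26·π_1 + 0.23·π_2 + 0.18·π_3 + 0.2·π_4
Solving with the normalization constraint gives π = (0.2574, 0.2799, 0.2195, 0.2433).
So the stationary probability of Meadow is 0.2433.

0.2433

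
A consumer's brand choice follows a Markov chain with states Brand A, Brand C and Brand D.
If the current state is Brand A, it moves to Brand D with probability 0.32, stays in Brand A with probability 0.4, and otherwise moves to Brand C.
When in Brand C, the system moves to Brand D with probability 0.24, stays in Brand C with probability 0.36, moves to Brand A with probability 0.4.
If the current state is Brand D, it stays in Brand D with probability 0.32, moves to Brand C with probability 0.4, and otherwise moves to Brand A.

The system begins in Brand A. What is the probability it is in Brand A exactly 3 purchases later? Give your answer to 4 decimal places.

0.3643

Propagate the distribution vector 3 purchases from Brand A.
After 0 purchases: (1.0000, 0.0000, 0.0000)
After 1 purchase: (0.4000, 0.2800, 0.3200)
After 2 purchases: (0.3616, 0.3408, 0.2976)
After 3 purchases: (0.3643, 0.3430, 0.2927)
P(in Brand A after 3 purchases) = 0.3643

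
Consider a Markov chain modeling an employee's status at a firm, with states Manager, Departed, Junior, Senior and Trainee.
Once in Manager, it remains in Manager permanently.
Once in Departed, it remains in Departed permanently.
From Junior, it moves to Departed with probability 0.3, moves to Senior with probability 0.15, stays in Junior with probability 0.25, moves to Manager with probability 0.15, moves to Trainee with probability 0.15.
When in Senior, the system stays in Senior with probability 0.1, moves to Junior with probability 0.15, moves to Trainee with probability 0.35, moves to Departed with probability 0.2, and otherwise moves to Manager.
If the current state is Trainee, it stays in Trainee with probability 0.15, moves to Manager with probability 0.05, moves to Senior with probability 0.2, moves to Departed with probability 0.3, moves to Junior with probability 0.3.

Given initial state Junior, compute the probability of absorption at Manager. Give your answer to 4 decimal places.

0.3288

Let h(s) be the probability of absorption at Manager starting from transient state s. Then h(Manager) = 1 and h(Departed) = 0. By first-step analysis:
h(Junior) = 0.15·1 + 0.3·0 + 0.25·h(Junior) + 0.15·h(Senior) + 0.15·h(Trainee)
h(Senior) = 0.2·1 + 0.2·0 + 0.15·h(Junior) + 0.1·h(Senior) + 0.35·h(Trainee)
h(Trainee) = 0.05·1 + 0.3·0 + 0.3·h(Junior) + 0.2·h(Senior) + 0.15·h(Trainee)
Solving: h(Junior) = 0.3288, h(Senior) = 0.3798, h(Trainee) = 0.2642.
Starting from Junior, the probability is 0.3288.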